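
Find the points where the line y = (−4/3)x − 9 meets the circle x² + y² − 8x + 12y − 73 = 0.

From the line, y = (−27 − 4x)/3. Substituting:
25x² − 900 = 0  ⟹  x² − 36 = 0
x = 6 or x = −6, giving (6, −17) and (−6, −1).

(−6, −1) and (6, −17)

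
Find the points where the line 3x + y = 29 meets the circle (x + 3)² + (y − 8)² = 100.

(5, 14) and (7, 8)

Express y = −3x + 29 and substitute into the circle:
10x² − 120x + 350 = 0  ⟹  x² − 12x + 35 = 0
x = 7 or x = 5, giving (7, 8) and (5, 14).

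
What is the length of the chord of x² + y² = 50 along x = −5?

The line gives x = −5. Substituting into the circle:
y² − 25 = 0
y = 5 or y = −5, giving (−5, 5) and (−5, −5).
Chord length = distance between (−5, 5) and (−5, −5) = √100 = 10.

10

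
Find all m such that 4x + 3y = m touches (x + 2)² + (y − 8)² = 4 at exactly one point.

The line touches the circle iff its distance from (−2, 8) is 2:
|4·(−2) + 3·8 − m| / √25 = 2
|m − (16)| = 2·5, so m = 26 or m = 6.

m = 6 or m = 26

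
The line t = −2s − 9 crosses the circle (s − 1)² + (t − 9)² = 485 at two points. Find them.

Substitute t = −2s − 9:
5s² + 70s − 160 = 0  ⟹  s² + 14s − 32 = 0
s = 2 or s = −16, giving (2, −13) and (−16, 23).

(−16, 23) and (2, −13)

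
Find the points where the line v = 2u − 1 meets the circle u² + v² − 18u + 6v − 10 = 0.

Express v = 2u − 1 and substitute into the circle:
5u² − 10u − 15 = 0  ⟹  u² − 2u − 3 = 0
u = 3 or u = −1, giving (3, 5) and (−1, −3).

(−1, −3) and (3, 5)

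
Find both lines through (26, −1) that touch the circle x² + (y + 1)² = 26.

x + 5y = 21 and x − 5y = 31

A line y − (−1) = m(x − (26)) is tangent when its distance from (0, −1) is √26:
[m·(−26) − (0)]² = 26(m² + 1)
25m² − 1 = 0, so m = −1/5 or m = 1/5.
With m = −1/5: x + 5y = 21. With m = 1/5: x − 5y = 31.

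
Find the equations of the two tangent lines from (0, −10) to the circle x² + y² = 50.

Write the tangent as mx − y + (−10 − m·(0)) = 0 and set its distance from the centre to 5√2:
(0m − (10))² = 50(m² + 1)
m² − 1 = 0, so m = −1 or m = 1.
Through (0, −10) these give x + y = −10 and x − y = 10.

x + y = −10 and x − y = 10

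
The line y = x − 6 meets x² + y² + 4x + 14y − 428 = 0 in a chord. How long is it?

31√2

The distance from (−2, −7) to the line is 1/√2, and r² = 481.
Half the chord is √(r² − d²) = √(961/2), so the full chord is 31√2.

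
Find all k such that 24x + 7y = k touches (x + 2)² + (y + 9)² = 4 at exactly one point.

For a tangent, require d(centre, line) = r = 2.
|24·(−2) + 7·(−9) − k| / √625 = 2
|k − (−111)| = 2·25, so k = −61 or k = −161.

k = −161 or k = −61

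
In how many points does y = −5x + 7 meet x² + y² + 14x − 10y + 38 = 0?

0

Substituting the line into the circle gives 26x² − 6x + 17 = 0.
Discriminant = (−6)² − 4·26·(17) = −1732 < 0.
No real roots: the line does not meet the circle.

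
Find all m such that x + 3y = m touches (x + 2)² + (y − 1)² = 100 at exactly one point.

m = 1 ± 10√10

Tangency holds when the distance from the centre (−2, 1) to the line equals the radius 10:
|1·(−2) + 3·1 − m| / √10 = 10
|m − (1)| = 10√10.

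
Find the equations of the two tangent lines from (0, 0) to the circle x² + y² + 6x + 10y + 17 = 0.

A line y − (0) = m(x − (0)) is tangent when its distance from (−3, −5) is √17:
[m·(−3) − (−5)]² = 17(m² + 1)
4m² + 15m − 4 = 0, so m = −4 or m = 1/4.
Through (0, 0) these give 4x + y = 0 and x − 4y = 0.

4x + y = 0 and x − 4y = 0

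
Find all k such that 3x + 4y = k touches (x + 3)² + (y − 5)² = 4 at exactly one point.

k = 1 or k = 21

For a tangent, require d(centre, line) = r = 2.
|3·(−3) + 4·5 − k| / √25 = 2
|k − (11)| = 2·5, so k = 21 or k = 1.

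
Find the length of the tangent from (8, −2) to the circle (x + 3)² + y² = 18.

Centre (−3, 0), r² = 18. |PO|² = (11)² + (−2)² = 125.
The tangent meets the radius at right angles, so tangent² = |PO|² − r² = 125 − 18 = 107.

√107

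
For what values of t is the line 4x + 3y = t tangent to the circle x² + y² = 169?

Tangency holds when the distance from the centre (0, 0) to the line equals the radius 13:
|4·0 + 3·0 − t| / √25 = 13
|t| = 13·5, so t = 65 or t = −65.

t = −65 or t = 65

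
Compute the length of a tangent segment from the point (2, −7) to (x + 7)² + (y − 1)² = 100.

3√5

Centre (−7, 1), r² = 100. |PO|² = (9)² + (−8)² = 145.
Power of the point: PT² = |PO|² − r² = 45, so PT = 3√5.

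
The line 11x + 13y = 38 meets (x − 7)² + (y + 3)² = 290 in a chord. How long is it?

Centre (7, −3), r² = 290. Perpendicular distance d from centre to line = |0| / √290 = 0/√290.
Half the chord is √(r² − d²) = √(290), so the full chord is 2√290.

2√290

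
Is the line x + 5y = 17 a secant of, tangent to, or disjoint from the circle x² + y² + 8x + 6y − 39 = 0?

Centre (−4, −3), r² = 64. Distance² from centre to line = (−36)²/26 = 648/13.
Since d² < r², the line cuts the circle twice.

secant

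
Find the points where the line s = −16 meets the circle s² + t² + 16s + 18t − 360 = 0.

The line gives s = −16. Substituting into the circle:
t² + 18t − 360 = 0
t = 12 or t = −30, giving (−16, 12) and (−16, −30).

(−16, −30) and (−16, 12)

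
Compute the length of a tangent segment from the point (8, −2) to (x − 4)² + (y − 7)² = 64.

The centre is (4, 7) and r = 8. The square of the distance from P to the centre is 16 + 81 = 97.
By the tangent–radius right angle, tangent length = √(|PO|² − r²) = √33.

√33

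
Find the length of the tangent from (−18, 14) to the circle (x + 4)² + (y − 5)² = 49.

2√57

With centre O = (−4, 5), |OP|² = 277 and r² = 49.
The tangent meets the radius at right angles, so tangent² = |PO|² − r² = 277 − 49 = 228.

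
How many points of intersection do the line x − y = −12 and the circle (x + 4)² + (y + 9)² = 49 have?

0

d² = (1·(−4) − 1·(−9) − (−12))²/2 = 289/2; r² = 49.
Since d² > r², the line lies outside the circle.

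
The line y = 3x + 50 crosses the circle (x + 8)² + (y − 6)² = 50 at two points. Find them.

From the line, y = 3x + 50. Substituting:
10x² + 280x + 1950 = 0  ⟹  x² + 28x + 195 = 0
x = −13 or x = −15, giving (−13, 11) and (−15, 5).

(−15, 5) and (−13, 11)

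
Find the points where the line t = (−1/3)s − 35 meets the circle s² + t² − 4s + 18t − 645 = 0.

From the line, t = (−105 − s)/3. Substituting:
10s² + 120s − 450 = 0  ⟹  s² + 12s − 45 = 0
s = 3 or s = −15, giving (3, −36) and (−15, −30).

(−15, −30) and (3, −36)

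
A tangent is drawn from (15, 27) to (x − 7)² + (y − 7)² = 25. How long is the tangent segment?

The centre is (7, 7) and r = 5. The square of the distance from P to the centre is 64 + 400 = 464.
The tangent meets the radius at right angles, so tangent² = |PO|² − r² = 464 − 25 = 439.

√439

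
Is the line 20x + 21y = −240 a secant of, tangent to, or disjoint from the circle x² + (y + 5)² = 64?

Centre (0, −5), r² = 64. Distance² from centre to line = (135)²/841 = 18225/841.
Since d² < r², the line cuts the circle twice.

secant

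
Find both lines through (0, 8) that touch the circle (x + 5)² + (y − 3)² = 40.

3x + y = 8 and x + 3y = 24

Write the tangent as mx − y + (8 − m·(0)) = 0 and set its distance from the centre to 2√10:
[m·(−5) − (−5)]² = 40(m² + 1)
3m² + 10m + 3 = 0, so m = −3 or m = −1/3.
With m = −3: 3x + y = 8. With m = −1/3: x + 3y = 24.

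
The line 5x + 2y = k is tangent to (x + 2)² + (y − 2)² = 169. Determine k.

k = −6 ± 13√29

For a tangent, require d(centre, line) = r = 13.
|5·(−2) + 2·2 − k| / √29 = 13
|k − (−6)| = 13√29.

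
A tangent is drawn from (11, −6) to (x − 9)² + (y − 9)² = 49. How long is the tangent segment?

6√5

Centre (9, 9), r² = 49. |PO|² = (2)² + (−15)² = 229.
Power of the point: PT² = |PO|² − r² = 180, so PT = 6√5.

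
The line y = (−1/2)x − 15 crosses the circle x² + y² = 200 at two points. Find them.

From the line, y = (−30 − x)/2. Substituting:
5x² + 60x + 100 = 0  ⟹  x² + 12x + 20 = 0
x = −2 or x = −10, giving (−2, −14) and (−10, −10).

(−10, −10) and (−2, −14)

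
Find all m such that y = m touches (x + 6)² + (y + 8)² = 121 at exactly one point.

For a tangent, require d(centre, line) = r = 11.
|0·(−6) + 1·(−8) − m| / √1 = 11
|m − (−8)| = 11, so m = 3 or m = −19.

m = −19 or m = 3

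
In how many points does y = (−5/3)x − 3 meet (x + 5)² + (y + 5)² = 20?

0

Substituting the line into the circle gives 34x² + 30x + 81 = 0.
Δ = 900 − 11016 = −10116.
No real roots: the line does not meet the circle.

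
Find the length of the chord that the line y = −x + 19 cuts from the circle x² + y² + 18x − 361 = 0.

10√2

Express y = −x + 19 and substitute into the circle:
2x² − 20x = 0  ⟹  x² − 10x = 0
x = 10 or x = 0, giving (10, 9) and (0, 19).
|(10, 9) − (0, 19)| = √((10)² + (−10)²) = 10√2.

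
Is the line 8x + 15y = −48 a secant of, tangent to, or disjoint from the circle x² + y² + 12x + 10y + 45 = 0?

d² = (8·(−6) + 15·(−5) − (−48))²/289 = 5625/289; r² = 16.
Since d² > r², the line lies outside the circle.

disjoint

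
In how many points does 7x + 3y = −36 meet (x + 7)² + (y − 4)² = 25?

2

Substituting the line into the circle gives 58x² + 798x + 2520 = 0.
Δ = 636804 − 584640 = 52164.
Two real roots: the line is a secant.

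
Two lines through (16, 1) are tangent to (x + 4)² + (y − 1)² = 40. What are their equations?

Let a tangent through (16, 1) have slope m. Its distance from (−4, 1) must equal 2√10:
(−20m − (0))² = 40(m² + 1)
9m² − 1 = 0, so m = −1/3 or m = 1/3.
With m = −1/3: x + 3y = 19. With m = 1/3: x − 3y = 13.

x + 3y = 19 and x − 3y = 13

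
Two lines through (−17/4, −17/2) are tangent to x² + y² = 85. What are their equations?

Write the tangent as mx − y + (−17/2 − m·(−17/4)) = 0 and set its distance from the centre to √85:
[m·(17/4) − (17/2)]² = 85(m² + 1)
63m² + 68m + 12 = 0, so m = −2/9 or m = −6/7.
Through (−17/4, −17/2) these give 2x + 9y = −85 and 6x + 7y = −85.

2x + 9y = −85 and 6x + 7y = −85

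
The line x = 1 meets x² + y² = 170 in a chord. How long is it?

The distance from (0, 0) to the line is 1, and r² = 170.
Half the chord is √(r² − d²) = √(169), so the full chord is 26.

26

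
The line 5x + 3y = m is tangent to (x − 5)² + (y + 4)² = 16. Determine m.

Tangency holds when the distance from the centre (5, −4) to the line equals the radius 4:
|5·5 + 3·(−4) − m| / √34 = 4
|m − (13)| = 4√34.

m = 13 ± 4√34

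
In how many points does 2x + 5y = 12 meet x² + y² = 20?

Centre (0, 0), r² = 20. Distance² from centre to line = (−12)²/29 = 144/29.
Since d² < r², the line cuts the circle twice.

2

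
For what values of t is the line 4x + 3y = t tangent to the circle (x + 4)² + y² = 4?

t = −26 or t = −6

The line touches the circle iff its distance from (−4, 0) is 2:
|4·(−4) + 3·0 − t| / √25 = 2
|t − (−16)| = 2·5, so t = −6 or t = −26.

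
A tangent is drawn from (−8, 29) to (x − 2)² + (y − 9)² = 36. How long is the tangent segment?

4√29

With centre O = (2, 9), |OP|² = 500 and r² = 36.
By the tangent–radius right angle, tangent length = √(|PO|² − r²) = √464 = 4√29.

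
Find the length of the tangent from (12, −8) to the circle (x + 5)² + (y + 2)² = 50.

The centre is (−5, −2) and r = 5√2. The square of the distance from P to the centre is 289 + 36 = 325.
The tangent meets the radius at right angles, so tangent² = |PO|² − r² = 325 − 50 = 275.

5√11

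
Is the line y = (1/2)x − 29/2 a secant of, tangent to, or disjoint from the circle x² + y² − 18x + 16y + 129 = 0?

Substituting the line into the circle gives 5x² − 98x + 429 = 0.
Discriminant = (−98)² − 4·5·(429) = 1024 > 0.
Two real roots: the line is a secant.

secant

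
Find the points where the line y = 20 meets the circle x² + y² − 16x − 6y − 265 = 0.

From the line, y = 20. Substituting:
x² − 16x + 15 = 0
x = 15 or x = 1, giving (15, 20) and (1, 20).

(1, 20) and (15, 20)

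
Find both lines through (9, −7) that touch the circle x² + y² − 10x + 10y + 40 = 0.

3x + y = 20 and x − 3y = 30

A line y − (−7) = m(x − (9)) is tangent when its distance from (5, −5) is √10:
[m·(−4) − (2)]² = 10(m² + 1)
3m² + 8m − 3 = 0, so m = −3 or m = 1/3.
Through (9, −7) these give 3x + y = 20 and x − 3y = 30.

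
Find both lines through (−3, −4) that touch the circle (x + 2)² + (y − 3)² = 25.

Write the tangent as mx − y + (−4 − m·(−3)) = 0 and set its distance from the centre to 5:
(1m − (7))² = 25(m² + 1)
12m² + 7m − 12 = 0, so m = −4/3 or m = 3/4.
With m = −4/3: 4x + 3y = −24. With m = 3/4: 3x − 4y = 7.

4x + 3y = −24 and 3x − 4y = 7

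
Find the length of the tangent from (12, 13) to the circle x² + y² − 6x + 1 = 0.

Centre (3, 0), r² = 8. |PO|² = (9)² + (13)² = 250.
By the tangent–radius right angle, tangent length = √(|PO|² − r²) = √242 = 11√2.

11√2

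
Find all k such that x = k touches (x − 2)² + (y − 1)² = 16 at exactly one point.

k = −2 or k = 6

Tangency holds when the distance from the centre (2, 1) to the line equals the radius 4:
|1·2 + 0·1 − k| / √1 = 4
|k − (2)| = 4, so k = 6 or k = −2.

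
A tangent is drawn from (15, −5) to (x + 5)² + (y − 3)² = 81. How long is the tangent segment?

√383

The centre is (−5, 3) and r = 9. The square of the distance from P to the centre is 400 + 64 = 464.
Power of the point: PT² = |PO|² − r² = 383, so PT = √383.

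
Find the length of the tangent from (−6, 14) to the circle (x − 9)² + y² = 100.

The centre is (9, 0) and r = 10. The square of the distance from P to the centre is 225 + 196 = 421.
The tangent meets the radius at right angles, so tangent² = |PO|² − r² = 421 − 100 = 321.

√321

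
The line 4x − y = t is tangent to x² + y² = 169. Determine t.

t = ±13√17

Tangency holds when the distance from the centre (0, 0) to the line equals the radius 13:
|4·0 − 1·0 − t| / √17 = 13
|t| = 13√17.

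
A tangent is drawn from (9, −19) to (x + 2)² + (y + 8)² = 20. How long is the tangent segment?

√222

The centre is (−2, −8) and r = 2√5. The square of the distance from P to the centre is 121 + 121 = 242.
The tangent meets the radius at right angles, so tangent² = |PO|² − r² = 242 − 20 = 222.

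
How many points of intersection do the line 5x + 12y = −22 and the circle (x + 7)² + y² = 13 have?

2

Substituting the line into the circle gives 169x² + 2236x + 5668 = 0.
Discriminant = (2236)² − 4·169·(5668) = 1168128 > 0.
Two real roots: the line is a secant.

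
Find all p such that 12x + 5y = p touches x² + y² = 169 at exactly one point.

p = −169 or p = 169

For a tangent, require d(centre, line) = r = 13.
|12·0 + 5·0 − p| / √169 = 13
|p| = 13·13, so p = 169 or p = −169.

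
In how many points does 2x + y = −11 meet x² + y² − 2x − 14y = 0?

Substituting the line into the circle gives 5x² + 70x + 275 = 0.
Discriminant = (70)² − 4·5·(275) = −600 < 0.
No real roots: the line does not meet the circle.

0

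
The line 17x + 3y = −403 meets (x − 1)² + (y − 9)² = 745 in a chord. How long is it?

The distance from (1, 9) to the line is 447/√298, and r² = 745.
Chord = 2√(r² − d²) = 2·√(149/2) = √298.

√298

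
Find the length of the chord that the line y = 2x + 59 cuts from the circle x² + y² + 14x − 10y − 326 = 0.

8√5

From the line, y = 2x + 59. Substituting:
5x² + 230x + 2565 = 0  ⟹  x² + 46x + 513 = 0
x = −19 or x = −27, giving (−19, 21) and (−27, 5).
Chord length = distance between (−19, 21) and (−27, 5) = √320 = 8√5.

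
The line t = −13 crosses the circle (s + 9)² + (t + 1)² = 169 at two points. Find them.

Express t = −13 and substitute into the circle:
s² + 18s + 56 = 0
s = −4 or s = −14, giving (−4, −13) and (−14, −13).

(−14, −13) and (−4, −13)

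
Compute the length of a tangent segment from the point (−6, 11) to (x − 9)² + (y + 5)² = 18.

Centre (9, −5), r² = 18. |PO|² = (−15)² + (16)² = 481.
Power of the point: PT² = |PO|² − r² = 463, so PT = √463.

√463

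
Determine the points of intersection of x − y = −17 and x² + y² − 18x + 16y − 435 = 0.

(−9, 8) and (−7, 10)

Express y = x + 17 and substitute into the circle:
2x² + 32x + 126 = 0  ⟹  x² + 16x + 63 = 0
x = −7 or x = −9, giving (−7, 10) and (−9, 8).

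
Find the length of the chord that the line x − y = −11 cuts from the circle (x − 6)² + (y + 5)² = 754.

Centre (6, −5), r² = 754. Perpendicular distance d from centre to line = |22| / √2 = 22/√2.
Chord = 2√(r² − d²) = 2·√(512) = 32√2.

32√2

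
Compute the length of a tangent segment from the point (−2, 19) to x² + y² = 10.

Centre (0, 0), r² = 10. |PO|² = (−2)² + (19)² = 365.
By the tangent–radius right angle, tangent length = √(|PO|² − r²) = √355.

√355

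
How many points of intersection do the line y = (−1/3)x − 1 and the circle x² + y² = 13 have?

2

Substituting the line into the circle gives 10x² + 6x − 108 = 0.
Discriminant = (6)² − 4·10·(−108) = 4356 > 0.
Two real roots: the line is a secant.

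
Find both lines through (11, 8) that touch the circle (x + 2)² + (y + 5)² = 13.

3x − 2y = 17 and 2x − 3y = −2

A line y − (8) = m(x − (11)) is tangent when its distance from (−2, −5) is √13:
(−13m − (−13))² = 13(m² + 1)
6m² − 13m + 6 = 0, so m = 3/2 or m = 2/3.
Through (11, 8) these give 3x − 2y = 17 and 2x − 3y = −2.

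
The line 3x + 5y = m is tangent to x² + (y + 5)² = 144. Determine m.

m = −25 ± 12√34

Tangency holds when the distance from the centre (0, −5) to the line equals the radius 12:
|3·0 + 5·(−5) − m| / √34 = 12
|m − (−25)| = 12√34.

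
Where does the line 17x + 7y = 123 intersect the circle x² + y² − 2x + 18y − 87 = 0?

(6, 3) and (13, −14)

From the line, y = (123 − 17x)/7. Substituting:
338x² − 6422x + 26364 = 0  ⟹  x² − 19x + 78 = 0
x = 13 or x = 6, giving (13, −14) and (6, 3).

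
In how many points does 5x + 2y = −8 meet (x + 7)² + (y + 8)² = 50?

0

Substituting the line into the circle gives 29x² − 24x + 60 = 0.
Discriminant = (−24)² − 4·29·(60) = −6384 < 0.
No real roots: the line does not meet the circle.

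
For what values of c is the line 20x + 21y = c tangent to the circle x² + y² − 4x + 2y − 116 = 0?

Tangency holds when the distance from the centre (2, −1) to the line equals the radius 11:
|20·2 + 21·(−1) − c| / √841 = 11
|c − (19)| = 11·29, so c = 338 or c = −300.

c = −300 or c = 338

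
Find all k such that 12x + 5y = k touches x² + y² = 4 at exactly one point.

k = −26 or k = 26

Tangency holds when the distance from the centre (0, 0) to the line equals the radius 2:
|12·0 + 5·0 − k| / √169 = 2
|k| = 2·13, so k = 26 or k = −26.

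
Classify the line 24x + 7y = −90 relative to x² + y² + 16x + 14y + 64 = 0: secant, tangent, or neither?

Centre (−8, −7), r² = 49. Distance² from centre to line = (−151)²/625 = 22801/625.
Since d² < r², the line cuts the circle twice.

secant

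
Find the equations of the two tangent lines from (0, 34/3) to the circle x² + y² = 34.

5x + 3y = 34 and 5x − 3y = −34

Write the tangent as mx − y + (34/3 − m·(0)) = 0 and set its distance from the centre to √34:
[m·(0) − (−34/3)]² = 34(m² + 1)
9m² − 25 = 0, so m = −5/3 or m = 5/3.
With m = −5/3: 5x + 3y = 34. With m = 5/3: 5x − 3y = −34.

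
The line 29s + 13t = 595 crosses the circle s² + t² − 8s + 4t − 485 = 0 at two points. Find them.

(12, 19) and (25, −10)

Express t = (595 − 29s)/13 and substitute into the circle:
1010s² − 37370s + 303000 = 0  ⟹  s² − 37s + 300 = 0
s = 25 or s = 12, giving (25, −10) and (12, 19).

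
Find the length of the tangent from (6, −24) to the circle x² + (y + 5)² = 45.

4√22

The centre is (0, −5) and r = 3√5. The square of the distance from P to the centre is 36 + 361 = 397.
By the tangent–radius right angle, tangent length = √(|PO|² − r²) = √352 = 4√22.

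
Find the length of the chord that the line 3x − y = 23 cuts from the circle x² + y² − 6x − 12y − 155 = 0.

8√10

The distance from (3, 6) to the line is 20/√10, and r² = 200.
Chord = 2√(r² − d²) = 2·√(160) = 8√10.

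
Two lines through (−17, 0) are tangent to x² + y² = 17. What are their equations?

A line y − (0) = m(x − (−17)) is tangent when its distance from (0, 0) is √17:
(17m − (0))² = 17(m² + 1)
16m² − 1 = 0, so m = 1/4 or m = −1/4.
Through (−17, 0) these give x − 4y = −17 and x + 4y = −17.

x − 4y = −17 and x + 4y = −17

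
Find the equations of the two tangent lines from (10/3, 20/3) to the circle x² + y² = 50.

Let a tangent through (10/3, 20/3) have slope m. Its distance from (0, 0) must equal 5√2:
(−10/3m − (−20/3))² = 50(m² + 1)
7m² + 8m + 1 = 0, so m = −1 or m = −1/7.
With m = −1: x + y = 10. With m = −1/7: x + 7y = 50.

x + y = 10 and x + 7y = 50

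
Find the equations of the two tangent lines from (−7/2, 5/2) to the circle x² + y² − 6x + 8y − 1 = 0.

Let a tangent through (−7/2, 5/2) have slope m. Its distance from (3, −4) must equal √26:
[m·(13/2) − (−13/2)]² = 26(m² + 1)
5m² + 26m + 5 = 0, so m = −1/5 or m = −5.
With m = −1/5: x + 5y = 9. With m = −5: 5x + y = −15.

x + 5y = 9 and 5x + y = −15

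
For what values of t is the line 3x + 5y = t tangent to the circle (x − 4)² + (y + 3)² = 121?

t = −3 ± 11√34

The line touches the circle iff its distance from (4, −3) is 11:
|3·4 + 5·(−3) − t| / √34 = 11
|t − (−3)| = 11√34.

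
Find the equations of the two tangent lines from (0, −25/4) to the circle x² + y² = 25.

A line y − (−25/4) = m(x − (0)) is tangent when its distance from (0, 0) is 5:
[m·(0) − (25/4)]² = 25(m² + 1)
16m² − 9 = 0, so m = −3/4 or m = 3/4.
With m = −3/4: 3x + 4y = −25. With m = 3/4: 3x − 4y = 25.

3x + 4y = −25 and 3x − 4y = 25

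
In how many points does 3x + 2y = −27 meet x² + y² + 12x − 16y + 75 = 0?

0

d² = (3·(−6) + 2·8 − (−27))²/13 = 625/13; r² = 25.
Since d² > r², the line lies outside the circle.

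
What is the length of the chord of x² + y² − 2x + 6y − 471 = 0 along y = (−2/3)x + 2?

Express y = (6 − 2x)/3 and substitute into the circle:
13x² − 78x − 4095 = 0  ⟹  x² − 6x − 315 = 0
x = 21 or x = −15, giving (21, −12) and (−15, 12).
|(21, −12) − (−15, 12)| = √((36)² + (−24)²) = 12√13.

12√13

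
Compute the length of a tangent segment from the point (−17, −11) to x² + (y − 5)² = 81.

With centre O = (0, 5), |OP|² = 545 and r² = 81.
Power of the point: PT² = |PO|² − r² = 464, so PT = 4√29.

4√29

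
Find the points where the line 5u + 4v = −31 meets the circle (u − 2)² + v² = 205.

(−11, 6) and (5, −14)

Substitute v = (−31 − 5u)/4:
41u² + 246u − 2255 = 0  ⟹  u² + 6u − 55 = 0
u = 5 or u = −11, giving (5, −14) and (−11, 6).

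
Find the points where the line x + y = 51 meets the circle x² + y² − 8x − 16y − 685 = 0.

From the line, y = −x + 51. Substituting:
2x² − 94x + 1100 = 0  ⟹  x² − 47x + 550 = 0
x = 25 or x = 22, giving (25, 26) and (22, 29).

(22, 29) and (25, 26)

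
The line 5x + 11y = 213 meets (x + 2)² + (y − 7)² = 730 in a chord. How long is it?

4√146

Substitute y = (213 − 5x)/11:
146x² − 876x − 69350 = 0  ⟹  x² − 6x − 475 = 0
x = 25 or x = −19, giving (25, 8) and (−19, 28).
|(25, 8) − (−19, 28)| = √((44)² + (−20)²) = 4√146.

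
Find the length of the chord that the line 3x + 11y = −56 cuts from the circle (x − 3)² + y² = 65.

√130

Express y = (−56 − 3x)/11 and substitute into the circle:
130x² − 390x − 3640 = 0  ⟹  x² − 3x − 28 = 0
x = 7 or x = −4, giving (7, −7) and (−4, −4).
|(7, −7) − (−4, −4)| = √((11)² + (−3)²) = √130.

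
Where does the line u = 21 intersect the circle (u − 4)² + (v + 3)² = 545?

(21, −19) and (21, 13)

The line gives u = 21. Substituting into the circle:
v² + 6v − 247 = 0
v = 13 or v = −19, giving (21, 13) and (21, −19).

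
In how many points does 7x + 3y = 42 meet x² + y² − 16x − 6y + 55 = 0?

d² = (7·8 + 3·3 − (42))²/58 = 529/58; r² = 18.
Since d² < r², the line cuts the circle twice.

2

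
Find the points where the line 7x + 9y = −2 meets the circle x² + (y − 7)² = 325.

Substitute y = (−2 − 7x)/9:
130x² + 910x − 22100 = 0  ⟹  x² + 7x − 170 = 0
x = 10 or x = −17, giving (10, −8) and (−17, 13).

(−17, 13) and (10, −8)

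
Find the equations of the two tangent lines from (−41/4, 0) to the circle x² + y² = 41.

A line y − (0) = m(x − (−41/4)) is tangent when its distance from (0, 0) is √41:
(41/4m − (0))² = 41(m² + 1)
25m² − 16 = 0, so m = 4/5 or m = −4/5.
Through (−41/4, 0) these give 4x − 5y = −41 and 4x + 5y = −41.

4x − 5y = −41 and 4x + 5y = −41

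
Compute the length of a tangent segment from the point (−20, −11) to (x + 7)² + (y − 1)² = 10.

√303

With centre O = (−7, 1), |OP|² = 313 and r² = 10.
The tangent meets the radius at right angles, so tangent² = |PO|² − r² = 313 − 10 = 303.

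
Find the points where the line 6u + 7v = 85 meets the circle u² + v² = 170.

Substitute v = (85 − 6u)/7:
85u² − 1020u − 1105 = 0  ⟹  u² − 12u − 13 = 0
u = 13 or u = −1, giving (13, 1) and (−1, 13).

(−1, 13) and (13, 1)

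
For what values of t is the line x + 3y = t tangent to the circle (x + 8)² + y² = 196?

t = −8 ± 14√10

For a tangent, require d(centre, line) = r = 14.
|1·(−8) + 3·0 − t| / √10 = 14
|t − (−8)| = 14√10.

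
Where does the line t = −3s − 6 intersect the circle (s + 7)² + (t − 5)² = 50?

From the line, t = −3s − 6. Substituting:
10s² + 80s + 120 = 0  ⟹  s² + 8s + 12 = 0
s = −2 or s = −6, giving (−2, 0) and (−6, 12).

(−6, 12) and (−2, 0)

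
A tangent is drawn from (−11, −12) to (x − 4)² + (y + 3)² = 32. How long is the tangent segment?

Centre (4, −3), r² = 32. |PO|² = (−15)² + (−9)² = 306.
The tangent meets the radius at right angles, so tangent² = |PO|² − r² = 306 − 32 = 274.

√274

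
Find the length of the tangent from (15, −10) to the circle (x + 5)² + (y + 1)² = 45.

2√109

With centre O = (−5, −1), |OP|² = 481 and r² = 45.
By the tangent–radius right angle, tangent length = √(|PO|² − r²) = √436 = 2√109.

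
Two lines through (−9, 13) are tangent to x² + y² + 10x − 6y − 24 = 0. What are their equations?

Write the tangent as mx − y + (13 − m·(−9)) = 0 and set its distance from the centre to √58:
(4m − (−10))² = 58(m² + 1)
21m² − 40m − 21 = 0, so m = −3/7 or m = 7/3.
With m = −3/7: 3x + 7y = 64. With m = 7/3: 7x − 3y = −102.

3x + 7y = 64 and 7x − 3y = −102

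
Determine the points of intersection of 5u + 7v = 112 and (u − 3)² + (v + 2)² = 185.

(7, 11) and (14, 6)

Express v = (112 − 5u)/7 and substitute into the circle:
74u² − 1554u + 7252 = 0  ⟹  u² − 21u + 98 = 0
u = 14 or u = 7, giving (14, 6) and (7, 11).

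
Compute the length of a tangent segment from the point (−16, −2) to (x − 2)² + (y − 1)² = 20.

Centre (2, 1), r² = 20. |PO|² = (−18)² + (−3)² = 333.
Power of the point: PT² = |PO|² − r² = 313, so PT = √313.

√313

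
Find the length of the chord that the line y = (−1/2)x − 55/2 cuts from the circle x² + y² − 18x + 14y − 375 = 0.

The distance from (9, −7) to the line is 50/√5, and r² = 505.
Half the chord is √(r² − d²) = √(5), so the full chord is 2√5.

2√5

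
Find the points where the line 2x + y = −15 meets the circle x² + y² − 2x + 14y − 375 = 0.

Substitute y = −2x − 15:
5x² + 30x − 360 = 0  ⟹  x² + 6x − 72 = 0
x = 6 or x = −12, giving (6, −27) and (−12, 9).

(−12, 9) and (6, −27)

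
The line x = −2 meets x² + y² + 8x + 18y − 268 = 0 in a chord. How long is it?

38

Centre (−4, −9), r² = 365. Perpendicular distance d from centre to line = |−2| / √1 = 2.
Half the chord is √(r² − d²) = √(361), so the full chord is 38.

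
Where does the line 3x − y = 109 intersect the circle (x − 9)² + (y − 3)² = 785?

From the line, y = 3x − 109. Substituting:
10x² − 690x + 11840 = 0  ⟹  x² − 69x + 1184 = 0
x = 37 or x = 32, giving (37, 2) and (32, −13).

(32, −13) and (37, 2)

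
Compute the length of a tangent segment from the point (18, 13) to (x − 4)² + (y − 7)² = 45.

√187

With centre O = (4, 7), |OP|² = 232 and r² = 45.
The tangent meets the radius at right angles, so tangent² = |PO|² − r² = 232 − 45 = 187.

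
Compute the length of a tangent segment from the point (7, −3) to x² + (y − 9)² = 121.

The centre is (0, 9) and r = 11. The square of the distance from P to the centre is 49 + 144 = 193.
By the tangent–radius right angle, tangent length = √(|PO|² − r²) = √72 = 6√2.

6√2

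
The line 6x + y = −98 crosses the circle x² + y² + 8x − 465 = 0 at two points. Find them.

Express y = −6x − 98 and substitute into the circle:
37x² + 1184x + 9139 = 0  ⟹  x² + 32x + 247 = 0
x = −13 or x = −19, giving (−13, −20) and (−19, 16).

(−19, 16) and (−13, −20)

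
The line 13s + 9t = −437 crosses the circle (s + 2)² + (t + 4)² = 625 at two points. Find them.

From the line, t = (−437 − 13s)/9. Substituting:
250s² + 10750s + 110500 = 0  ⟹  s² + 43s + 442 = 0
s = −17 or s = −26, giving (−17, −24) and (−26, −11).

(−26, −11) and (−17, −24)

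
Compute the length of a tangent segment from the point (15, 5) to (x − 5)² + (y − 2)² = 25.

2√21

Centre (5, 2), r² = 25. |PO|² = (10)² + (3)² = 109.
The tangent meets the radius at right angles, so tangent² = |PO|² − r² = 109 − 25 = 84.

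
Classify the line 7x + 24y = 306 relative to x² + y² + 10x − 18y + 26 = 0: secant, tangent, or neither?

Substituting the line into the circle gives 625x² + 4500x − 23580 = 0.
Discriminant = (4500)² − 4·625·(−23580) = 79200000 > 0.
Two real roots: the line is a secant.

secant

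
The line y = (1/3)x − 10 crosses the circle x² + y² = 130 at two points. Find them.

Express y = (−30 + x)/3 and substitute into the circle:
10x² − 60x − 270 = 0  ⟹  x² − 6x − 27 = 0
x = 9 or x = −3, giving (9, −7) and (−3, −11).

(−3, −11) and (9, −7)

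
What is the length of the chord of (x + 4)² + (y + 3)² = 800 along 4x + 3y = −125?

40

From the line, y = (−125 − 4x)/3. Substituting:
25x² + 1000x + 6400 = 0  ⟹  x² + 40x + 256 = 0
x = −8 or x = −32, giving (−8, −31) and (−32, 1).
|(−8, −31) − (−32, 1)| = √((24)² + (−32)²) = 40.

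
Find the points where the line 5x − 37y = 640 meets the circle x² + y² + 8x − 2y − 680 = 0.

(−20, −20) and (17, −15)

From the line, y = (−640 + 5x)/37. Substituting:
1394x² + 4182x − 473960 = 0  ⟹  x² + 3x − 340 = 0
x = 17 or x = −20, giving (17, −15) and (−20, −20).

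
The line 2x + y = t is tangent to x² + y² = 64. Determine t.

t = ±8√5

The line touches the circle iff its distance from (0, 0) is 8:
|2·0 + 1·0 − t| / √5 = 8
|t| = 8√5.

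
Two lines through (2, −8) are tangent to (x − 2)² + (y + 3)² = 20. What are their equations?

x − 2y = 18 and x + 2y = −14

Let a tangent through (2, −8) have slope m. Its distance from (2, −3) must equal 2√5:
(0m − (5))² = 20(m² + 1)
4m² − 1 = 0, so m = 1/2 or m = −1/2.
Through (2, −8) these give x − 2y = 18 and x + 2y = −14.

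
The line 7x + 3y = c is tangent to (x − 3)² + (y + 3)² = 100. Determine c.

c = 12 ± 10√58

The line touches the circle iff its distance from (3, −3) is 10:
|7·3 + 3·(−3) − c| / √58 = 10
|c − (12)| = 10√58.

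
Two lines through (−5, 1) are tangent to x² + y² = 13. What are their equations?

A line y − (1) = m(x − (−5)) is tangent when its distance from (0, 0) is √13:
[m·(5) − (−1)]² = 13(m² + 1)
6m² + 5m − 6 = 0, so m = 2/3 or m = −3/2.
Through (−5, 1) these give 2x − 3y = −13 and 3x + 2y = −13.

2x − 3y = −13 and 3x + 2y = −13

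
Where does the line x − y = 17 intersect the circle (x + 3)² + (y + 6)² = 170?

Express y = x − 17 and substitute into the circle:
2x² − 16x − 40 = 0  ⟹  x² − 8x − 20 = 0
x = 10 or x = −2, giving (10, −7) and (−2, −19).

(−2, −19) and (10, −7)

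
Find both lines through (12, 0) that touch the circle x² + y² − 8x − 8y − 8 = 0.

3x + y = 36 and x − 3y = 12

A line y − (0) = m(x − (12)) is tangent when its distance from (4, 4) is 2√10:
[m·(−8) − (4)]² = 40(m² + 1)
3m² + 8m − 3 = 0, so m = −3 or m = 1/3.
Through (12, 0) these give 3x + y = 36 and x − 3y = 12.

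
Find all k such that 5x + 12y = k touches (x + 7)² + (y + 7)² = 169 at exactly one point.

k = −288 or k = 50

The line touches the circle iff its distance from (−7, −7) is 13:
|5·(−7) + 12·(−7) − k| / √169 = 13
|k − (−119)| = 13·13, so k = 50 or k = −288.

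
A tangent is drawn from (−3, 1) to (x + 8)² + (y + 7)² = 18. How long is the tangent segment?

√71

The centre is (−8, −7) and r = 3√2. The square of the distance from P to the centre is 25 + 64 = 89.
By the tangent–radius right angle, tangent length = √(|PO|² − r²) = √71.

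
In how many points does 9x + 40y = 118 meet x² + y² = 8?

Substituting the line into the circle gives 1681x² − 2124x + 1124 = 0.
Δ = 4511376 − 7557776 = −3046400.
No real roots: the line does not meet the circle.

0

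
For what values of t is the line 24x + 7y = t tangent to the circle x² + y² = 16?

Tangency holds when the distance from the centre (0, 0) to the line equals the radius 4:
|24·0 + 7·0 − t| / √625 = 4
|t| = 4·25, so t = 100 or t = −100.

t = −100 or t = 100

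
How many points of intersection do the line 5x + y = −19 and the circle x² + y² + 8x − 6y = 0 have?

2

Substituting the line into the circle gives 26x² + 228x + 475 = 0.
Discriminant = (228)² − 4·26·(475) = 2584 > 0.
Two real roots: the line is a secant.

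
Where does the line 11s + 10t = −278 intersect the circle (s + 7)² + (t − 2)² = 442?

Substitute t = (−278 − 11s)/10:
221s² + 7956s + 49504 = 0  ⟹  s² + 36s + 224 = 0
s = −8 or s = −28, giving (−8, −19) and (−28, 3).

(−28, 3) and (−8, −19)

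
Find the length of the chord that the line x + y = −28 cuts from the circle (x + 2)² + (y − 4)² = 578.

16√2

Substitute y = −x − 28:
2x² + 68x + 450 = 0  ⟹  x² + 34x + 225 = 0
x = −9 or x = −25, giving (−9, −19) and (−25, −3).
Chord length = distance between (−9, −19) and (−25, −3) = √512 = 16√2.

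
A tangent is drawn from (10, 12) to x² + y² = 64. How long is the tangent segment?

6√5

With centre O = (0, 0), |OP|² = 244 and r² = 64.
The tangent meets the radius at right angles, so tangent² = |PO|² − r² = 244 − 64 = 180.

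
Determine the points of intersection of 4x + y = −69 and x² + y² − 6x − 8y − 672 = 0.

(−21, 15) and (−13, −17)

From the line, y = −4x − 69. Substituting:
17x² + 578x + 4641 = 0  ⟹  x² + 34x + 273 = 0
x = −13 or x = −21, giving (−13, −17) and (−21, 15).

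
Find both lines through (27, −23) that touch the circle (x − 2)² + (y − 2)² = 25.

3x + 4y = −11 and 4x + 3y = 39

Write the tangent as mx − y + (−23 − m·(27)) = 0 and set its distance from the centre to 5:
[m·(−25) − (25)]² = 25(m² + 1)
12m² + 25m + 12 = 0, so m = −3/4 or m = −4/3.
With m = −3/4: 3x + 4y = −11. With m = −4/3: 4x + 3y = 39.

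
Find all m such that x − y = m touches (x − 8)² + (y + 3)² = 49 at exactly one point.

Tangency holds when the distance from the centre (8, −3) to the line equals the radius 7:
|1·8 − 1·(−3) − m| / √2 = 7
|m − (11)| = 7√2.

m = 11 ± 7√2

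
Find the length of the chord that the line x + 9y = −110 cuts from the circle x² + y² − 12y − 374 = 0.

The distance from (0, 6) to the line is 164/√82, and r² = 410.
Half the chord is √(r² − d²) = √(82), so the full chord is 2√82.

2√82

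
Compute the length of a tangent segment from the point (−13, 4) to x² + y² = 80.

√105

The centre is (0, 0) and r = 4√5. The square of the distance from P to the centre is 169 + 16 = 185.
By the tangent–radius right angle, tangent length = √(|PO|² − r²) = √105.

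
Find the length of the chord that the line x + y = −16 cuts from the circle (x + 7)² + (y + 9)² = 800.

Express y = −x − 16 and substitute into the circle:
2x² + 28x − 702 = 0  ⟹  x² + 14x − 351 = 0
x = 13 or x = −27, giving (13, −29) and (−27, 11).
Chord length = distance between (13, −29) and (−27, 11) = √3200 = 40√2.

40√2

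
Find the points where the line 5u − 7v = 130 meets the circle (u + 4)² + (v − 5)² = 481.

Express v = (−130 + 5u)/7 and substitute into the circle:
74u² − 1258u + 4440 = 0  ⟹  u² − 17u + 60 = 0
u = 12 or u = 5, giving (12, −10) and (5, −15).

(5, −15) and (12, −10)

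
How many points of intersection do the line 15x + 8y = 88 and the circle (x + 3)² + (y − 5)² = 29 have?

0

Substituting the line into the circle gives 289x² − 1056x + 1024 = 0.
Δ = 1115136 − 1183744 = −68608.
No real roots: the line does not meet the circle.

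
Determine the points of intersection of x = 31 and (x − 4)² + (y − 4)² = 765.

The line gives x = 31. Substituting into the circle:
y² − 8y − 20 = 0
y = 10 or y = −2, giving (31, 10) and (31, −2).

(31, −2) and (31, 10)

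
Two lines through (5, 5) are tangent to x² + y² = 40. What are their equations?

A line y − (5) = m(x − (5)) is tangent when its distance from (0, 0) is 2√10:
(−5m − (−5))² = 40(m² + 1)
3m² + 10m + 3 = 0, so m = −3 or m = −1/3.
Through (5, 5) these give 3x + y = 20 and x + 3y = 20.

3x + y = 20 and x + 3y = 20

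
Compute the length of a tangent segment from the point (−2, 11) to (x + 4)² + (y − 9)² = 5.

√3

Centre (−4, 9), r² = 5. |PO|² = (2)² + (2)² = 8.
The tangent meets the radius at right angles, so tangent² = |PO|² − r² = 8 − 5 = 3.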